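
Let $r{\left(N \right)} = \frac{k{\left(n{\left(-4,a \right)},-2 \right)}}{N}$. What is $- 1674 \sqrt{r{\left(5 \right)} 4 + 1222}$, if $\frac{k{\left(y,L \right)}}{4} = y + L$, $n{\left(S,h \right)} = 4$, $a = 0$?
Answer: $- \frac{1674 \sqrt{30710}}{5} \approx -58671.0$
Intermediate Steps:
$k{\left(y,L \right)} = 4 L + 4 y$ ($k{\left(y,L \right)} = 4 \left(y + L\right) = 4 \left(L + y\right) = 4 L + 4 y$)
$r{\left(N \right)} = \frac{8}{N}$ ($r{\left(N \right)} = \frac{4 \left(-2\right) + 4 \cdot 4}{N} = \frac{-8 + 16}{N} = \frac{8}{N}$)
$- 1674 \sqrt{r{\left(5 \right)} 4 + 1222} = - 1674 \sqrt{\frac{8}{5} \cdot 4 + 1222} = - 1674 \sqrt{\frac{32}{5} + 1222} = - 1674 \sqrt{\frac{6142}{5}} = - 1674 \frac{\sqrt{30710}}{5} = - \frac{1674 \sqrt{30710}}{5}$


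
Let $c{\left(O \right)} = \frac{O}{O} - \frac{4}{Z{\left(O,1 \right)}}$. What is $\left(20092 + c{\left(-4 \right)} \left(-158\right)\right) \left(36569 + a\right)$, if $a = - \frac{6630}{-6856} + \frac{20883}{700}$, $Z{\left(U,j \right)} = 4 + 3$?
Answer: $\frac{153880167561626}{209965} \approx 7.3288 \cdot 10^{8}$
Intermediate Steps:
$Z{\left(U,j \right)} = 7$
$c{\left(O \right)} = \frac{3}{7}$ ($c{\left(O \right)} = \frac{O}{O} - \frac{4}{7} = 1 - \frac{4}{7} = \frac{3}{7}$)
$a = \frac{4619214}{149975}$ ($a = \left(-6630\right) \left(- \frac{1}{6856}\right) + 20883 \cdot \frac{1}{700} = \frac{3315}{3428} + \frac{20883}{700} = \frac{4619214}{149975} \approx 30.8$)
$\left(20092 + c{\left(-4 \right)} \left(-158\right)\right) \left(36569 + a\right) = \left(20092 + \frac{3}{7} \left(-158\right)\right) \left(36569 + \frac{4619214}{149975}\right) = \left(20092 - \frac{474}{7}\right) \frac{5489054989}{149975} = \frac{140170}{7} \cdot \frac{5489054989}{149975} = \frac{153880167561626}{209965}$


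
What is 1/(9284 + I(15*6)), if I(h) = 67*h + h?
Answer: 1/15404 ≈ 6.4918e-5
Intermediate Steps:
I(h) = 68*h
1/(9284 + I(15*6)) = 1/(9284 + 68*(15*6)) = 1/(9284 + 68*90) = 1/(9284 + 6120) = 1/15404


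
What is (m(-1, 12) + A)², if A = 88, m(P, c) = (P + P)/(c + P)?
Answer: 933156/121 ≈ 7712.0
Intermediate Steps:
m(P, c) = 2*P/(P + c) (m(P, c) = (2*P)/(P + c) = 2*P/(P + c))
(m(-1, 12) + A)² = (2*(-1)/(-1 + 12) + 88)² = (2*(-1)/11 + 88)² = (2*(-1)*(1/11) + 88)² = (-2/11 + 88)² = (966/11)² = 933156/121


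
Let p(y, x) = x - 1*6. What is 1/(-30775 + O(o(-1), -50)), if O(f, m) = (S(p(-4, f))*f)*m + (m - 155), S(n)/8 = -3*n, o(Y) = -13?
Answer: 1/265420 ≈ 3.7676e-6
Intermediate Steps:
p(y, x) = -6 + x (p(y, x) = x - 6 = -6 + x)
S(n) = -24*n (S(n) = 8*(-3*n) = -24*n)
O(f, m) = -155 + m + f*m*(144 - 24*f) (O(f, m) = ((-24*(-6 + f))*f)*m + (m - 155) = ((144 - 24*f)*f)*m + (-155 + m) = (f*(144 - 24*f))*m + (-155 + m) = f*m*(144 - 24*f) + (-155 + m) = -155 + m + f*m*(144 - 24*f))
1/(-30775 + O(o(-1), -50)) = 1/(-30775 + (-155 - 50 + 24*(-13)*(-50)*(6 - 1*(-13)))) = 1/(-30775 + (-155 - 50 + 24*(-13)*(-50)*(6 + 13))) = 1/(-30775 + (-155 - 50 + 24*(-13)*(-50)*19)) = 1/(-30775 + (-155 - 50 + 296400)) = 1/(-30775 + 296195) = 1/265420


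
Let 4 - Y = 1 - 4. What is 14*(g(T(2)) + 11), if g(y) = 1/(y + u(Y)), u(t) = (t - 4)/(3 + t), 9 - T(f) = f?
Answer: 11382/73 ≈ 155.92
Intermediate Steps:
T(f) = 9 - f
Y = 7 (Y = 4 - (1 - 4) = 4 - 1*(-3) = 4 + 3 = 7)
u(t) = (-4 + t)/(3 + t)
g(y) = 1/(3/10 + y) (g(y) = 1/(y + (-4 + 7)/(3 + 7)) = 1/(y + 3/10) = 1/(3/10 + y))
14*(g(T(2)) + 11) = 14*(10/(3 + 10*(9 - 1*2)) + 11) = 14*(10/(3 + 10*(9 - 2)) + 11) = 14*(10/(3 + 10*7) + 11) = 14*(10/(3 + 70) + 11) = 14*(10/73 + 11) = 14*(813/73) = 11382/73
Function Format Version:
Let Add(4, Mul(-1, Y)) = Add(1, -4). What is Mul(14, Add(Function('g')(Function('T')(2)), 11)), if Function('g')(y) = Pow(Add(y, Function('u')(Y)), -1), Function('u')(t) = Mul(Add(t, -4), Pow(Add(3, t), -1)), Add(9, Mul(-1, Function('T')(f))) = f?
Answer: Rational(11382, 73) ≈ 155.92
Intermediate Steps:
Function('T')(f) = Add(9, Mul(-1, f))
Y = 7 (Y = Add(4, Mul(-1, Add(1, -4))) = Add(4, Mul(-1, -3)) = Add(4, 3) = 7)
Function('u')(t) = Mul(Pow(Add(3, t), -1), Add(-4, t)) (Function('u')(t) = Mul(Add(-4, t), Pow(Add(3, t), -1)) = Mul(Pow(Add(3, t), -1), Add(-4, t)))
Function('g')(y) = Pow(Add(Rational(3, 10), y), -1) (Function('g')(y) = Pow(Add(y, Mul(Pow(Add(3, 7), -1), Add(-4, 7))), -1) = Pow(Add(y, Mul(Pow(10, -1), 3)), -1) = Pow(Add(y, Mul(Rational(1, 10), 3)), -1) = Pow(Add(y, Rational(3, 10)), -1) = Pow(Add(Rational(3, 10), y), -1))
Mul(14, Add(Function('g')(Function('T')(2)), 11)) = Mul(14, Add(Mul(10, Pow(Add(3, Mul(10, Add(9, Mul(-1, 2)))), -1)), 11)) = Mul(14, Add(Mul(10, Pow(Add(3, Mul(10, Add(9, -2))), -1)), 11)) = Mul(14, Add(Mul(10, Pow(Add(3, Mul(10, 7)), -1)), 11)) = Mul(14, Add(Mul(10, Pow(Add(3, 70), -1)), 11)) = Mul(14, Add(Mul(10, Pow(73, -1)), 11)) = Mul(14, Add(Mul(10, Rational(1, 73)), 11)) = Mul(14, Add(Rational(10, 73), 11)) = Mul(14, Rational(813, 73)) = Rational(11382, 73)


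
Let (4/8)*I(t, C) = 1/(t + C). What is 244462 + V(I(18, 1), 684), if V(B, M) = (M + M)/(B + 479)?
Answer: 2225363578/9103 ≈ 2.4446e+5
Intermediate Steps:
I(t, C) = 2/(C + t) (I(t, C) = 2/(t + C) = 2/(C + t))
V(B, M) = 2*M/(479 + B) (V(B, M) = (2*M)/(479 + B) = 2*M/(479 + B))
244462 + V(I(18, 1), 684) = 244462 + 2*684/(479 + 2/(1 + 18)) = 244462 + 2*684/(479 + 2/19) = 244462 + 2*684/(9103/19) = 244462 + 2*684*(19/9103) = 244462 + 25992/9103 = 2225363578/9103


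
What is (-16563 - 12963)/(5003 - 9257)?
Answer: 4921/709 ≈ 6.9408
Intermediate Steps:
(-16563 - 12963)/(5003 - 9257) = -29526/(-4254) = -29526*(-1/4254) = 4921/709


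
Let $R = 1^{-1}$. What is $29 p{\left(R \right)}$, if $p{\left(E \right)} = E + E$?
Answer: $58$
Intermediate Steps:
$R = 1$
$p{\left(E \right)} = 2 E$
$29 p{\left(R \right)} = 29 \cdot 2 \cdot 1 = 29 \cdot 2 = 58$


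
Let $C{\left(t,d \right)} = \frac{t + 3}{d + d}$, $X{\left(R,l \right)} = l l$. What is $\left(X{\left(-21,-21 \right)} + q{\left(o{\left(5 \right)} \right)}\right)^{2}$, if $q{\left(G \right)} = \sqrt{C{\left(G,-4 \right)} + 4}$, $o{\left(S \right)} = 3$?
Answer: $\frac{\left(882 + \sqrt{13}\right)^{2}}{4} \approx 1.9607 \cdot 10^{5}$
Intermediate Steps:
$X{\left(R,l \right)} = l^{2}$
$C{\left(t,d \right)} = \frac{3 + t}{2 d}$
$q{\left(G \right)} = \sqrt{\frac{29}{8} - \frac{G}{8}}$ ($q{\left(G \right)} = \sqrt{\frac{3 + G}{2 \left(-4\right)} + 4} = \sqrt{\frac{1}{2} \left(- \frac{1}{4}\right) \left(3 + G\right) + 4} = \sqrt{\left(- \frac{3}{8} - \frac{G}{8}\right) + 4} = \sqrt{\frac{29}{8} - \frac{G}{8}}$)
$\left(X{\left(-21,-21 \right)} + q{\left(o{\left(5 \right)} \right)}\right)^{2} = \left(\left(-21\right)^{2} + \frac{\sqrt{58 - 6}}{4}\right)^{2} = \left(441 + \frac{\sqrt{58 - 6}}{4}\right)^{2} = \left(441 + \frac{\sqrt{52}}{4}\right)^{2} = \left(441 + \frac{2 \sqrt{13}}{4}\right)^{2} = \left(441 + \frac{\sqrt{13}}{2}\right)^{2}$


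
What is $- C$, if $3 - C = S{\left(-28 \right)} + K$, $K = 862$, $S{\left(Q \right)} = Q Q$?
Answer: $1643$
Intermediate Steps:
$S{\left(Q \right)} = Q^{2}$
$C = -1643$ ($C = 3 - \left(\left(-28\right)^{2} + 862\right) = 3 - \left(784 + 862\right) = 3 - 1646 = -1643$)
$- C = \left(-1\right) \left(-1643\right) = 1643$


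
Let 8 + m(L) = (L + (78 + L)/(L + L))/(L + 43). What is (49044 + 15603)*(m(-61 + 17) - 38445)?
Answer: -9932006583/4 ≈ -2.4830e+9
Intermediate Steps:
m(L) = -8 + (L + (78 + L)/(2*L))/(43 + L) (m(L) = -8 + (L + (78 + L)/(L + L))/(L + 43) = -8 + (L + (78 + L)/((2*L)))/(43 + L) = -8 + (L + (78 + L)*(1/(2*L)))/(43 + L) = -8 + (L + (78 + L)/(2*L))/(43 + L))
(49044 + 15603)*(m(-61 + 17) - 38445) = (49044 + 15603)*((78 - 687*(-61 + 17) - 14*(-61 + 17)²)/(2*(-61 + 17)*(43 + (-61 + 17))) - 38445) = 64647*((½)*(78 - 687*(-44) - 14*(-44)²)/(-44*(43 - 44)) - 38445) = 64647*((½)*(-1/44)*(78 + 30228 - 14*1936)/(-1) - 38445) = 64647*((½)*(-1/44)*(-1)*(78 + 30228 - 27104) - 38445) = 64647*((½)*(-1/44)*(-1)*3202 - 38445) = 64647*(1601/44 - 38445) = 64647*(-1689979/44) = -9932006583/4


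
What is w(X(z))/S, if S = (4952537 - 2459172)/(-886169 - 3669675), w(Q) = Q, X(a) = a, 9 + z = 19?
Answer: -9111688/498673 ≈ -18.272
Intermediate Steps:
z = 10 (z = -9 + 19 = 10)
S = -2493365/4555844 (S = 2493365/(-4555844) = 2493365*(-1/4555844) = -2493365/4555844 ≈ -0.54729)
w(X(z))/S = 10/(-2493365/4555844) = 10*(-4555844/2493365) = -9111688/498673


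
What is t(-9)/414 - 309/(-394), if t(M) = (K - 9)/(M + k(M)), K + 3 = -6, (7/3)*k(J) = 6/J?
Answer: 464713/589030 ≈ 0.78895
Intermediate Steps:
k(J) = 18/(7*J) (k(J) = 3*(6/J)/7 = 18/(7*J))
K = -9 (K = -3 - 6 = -9)
t(M) = -18/(M + 18/(7*M)) (t(M) = (-9 - 9)/(M + 18/(7*M)) = -18/(M + 18/(7*M)))
t(-9)/414 - 309/(-394) = -126*(-9)/(18 + 7*(-9)²)/414 - 309/(-394) = -126*(-9)/(18 + 7*81)*(1/414) - 309*(-1/394) = -126*(-9)/(18 + 567)*(1/414) + 309/394 = -126*(-9)/585*(1/414) + 309/394 = -126*(-9)*1/585*(1/414) + 309/394 = (126/65)*(1/414) + 309/394 = 7/1495 + 309/394 = 464713/589030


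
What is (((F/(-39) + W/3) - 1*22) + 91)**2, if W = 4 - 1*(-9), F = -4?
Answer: 8202496/1521 ≈ 5392.8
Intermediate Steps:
W = 13 (W = 4 + 9 = 13)
(((F/(-39) + W/3) - 1*22) + 91)**2 = (((-4/(-39) + 13/3) - 1*22) + 91)**2 = (((-4*(-1/39) + 13*(1/3)) - 22) + 91)**2 = (((4/39 + 13/3) - 22) + 91)**2 = ((173/39 - 22) + 91)**2 = (-685/39 + 91)**2 = (2864/39)**2 = 8202496/1521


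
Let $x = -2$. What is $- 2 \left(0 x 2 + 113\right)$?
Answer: $-226$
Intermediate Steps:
$- 2 \left(0 x 2 + 113\right) = - 2 \left(0 \left(-2\right) 2 + 113\right) = - 2 \left(0 \cdot 2 + 113\right) = - 2 \left(0 + 113\right) = \left(-2\right) 113 = -226$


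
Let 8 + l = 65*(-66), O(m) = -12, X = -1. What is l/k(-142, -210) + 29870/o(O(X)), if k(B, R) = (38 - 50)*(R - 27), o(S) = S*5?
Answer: -355034/711 ≈ -499.34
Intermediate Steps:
o(S) = 5*S
k(B, R) = 324 - 12*R (k(B, R) = -12*(-27 + R) = 324 - 12*R)
l = -4298 (l = -8 + 65*(-66) = -8 - 4290 = -4298)
l/k(-142, -210) + 29870/o(O(X)) = -4298/(324 - 12*(-210)) + 29870/((5*(-12))) = -4298/(324 + 2520) + 29870/(-60) = -4298/2844 + 29870*(-1/60) = -4298*1/2844 - 2987/6 = -2149/1422 - 2987/6 = -355034/711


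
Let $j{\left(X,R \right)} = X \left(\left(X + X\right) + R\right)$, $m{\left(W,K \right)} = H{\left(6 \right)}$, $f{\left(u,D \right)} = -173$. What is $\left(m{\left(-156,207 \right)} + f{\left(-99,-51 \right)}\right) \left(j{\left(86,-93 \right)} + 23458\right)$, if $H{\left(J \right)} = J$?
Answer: $-5052084$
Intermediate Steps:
$m{\left(W,K \right)} = 6$
$j{\left(X,R \right)} = X \left(R + 2 X\right)$ ($j{\left(X,R \right)} = X \left(2 X + R\right) = X \left(R + 2 X\right)$)
$\left(m{\left(-156,207 \right)} + f{\left(-99,-51 \right)}\right) \left(j{\left(86,-93 \right)} + 23458\right) = \left(6 - 173\right) \left(86 \left(-93 + 2 \cdot 86\right) + 23458\right) = - 167 \left(86 \left(-93 + 172\right) + 23458\right) = - 167 \left(86 \cdot 79 + 23458\right) = - 167 \left(6794 + 23458\right) = \left(-167\right) 30252 = -5052084$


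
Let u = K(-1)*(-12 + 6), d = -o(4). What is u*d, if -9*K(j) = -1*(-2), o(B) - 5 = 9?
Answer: -56/3 ≈ -18.667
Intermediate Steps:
o(B) = 14 (o(B) = 5 + 9 = 14)
K(j) = -2/9 (K(j) = -(-1)*(-2)/9 = -⅑*2 = -2/9)
d = -14 (d = -1*14 = -14)
u = 4/3 (u = -2*(-12 + 6)/9 = -2/9*(-6) = 4/3 ≈ 1.3333)
u*d = (4/3)*(-14) = -56/3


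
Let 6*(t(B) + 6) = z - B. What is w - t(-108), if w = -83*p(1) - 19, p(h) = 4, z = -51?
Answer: -709/2 ≈ -354.50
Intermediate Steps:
w = -351 (w = -83*4 - 19 = -332 - 19 = -351)
t(B) = -29/2 - B/6 (t(B) = -6 + (-51 - B)/6 = -6 + (-17/2 - B/6) = -29/2 - B/6)
w - t(-108) = -351 - (-29/2 - ⅙*(-108)) = -351 - (-29/2 + 18) = -351 - 1*7/2 = -351 - 7/2 = -709/2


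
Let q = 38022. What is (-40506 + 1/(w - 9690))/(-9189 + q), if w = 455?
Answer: -374072911/266272755 ≈ -1.4048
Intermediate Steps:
(-40506 + 1/(w - 9690))/(-9189 + q) = (-40506 + 1/(455 - 9690))/(-9189 + 38022) = (-40506 + 1/(-9235))/28833 = (-40506 - 1/9235)*(1/28833) = -374072911/9235*1/28833 = -374072911/266272755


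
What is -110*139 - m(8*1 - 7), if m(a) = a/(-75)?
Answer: -1146749/75 ≈ -15290.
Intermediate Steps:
m(a) = -a/75 (m(a) = a*(-1/75) = -a/75)
-110*139 - m(8*1 - 7) = -110*139 - (-1)*(8*1 - 7)/75 = -15290 - (-1)*(8 - 7)/75 = -15290 - (-1)/75 = -15290 - 1*(-1/75) = -15290 + 1/75 = -1146749/75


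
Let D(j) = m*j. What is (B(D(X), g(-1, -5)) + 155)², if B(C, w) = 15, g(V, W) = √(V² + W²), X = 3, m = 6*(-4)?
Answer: 28900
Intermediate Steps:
m = -24
D(j) = -24*j
(B(D(X), g(-1, -5)) + 155)² = (15 + 155)² = 170² = 28900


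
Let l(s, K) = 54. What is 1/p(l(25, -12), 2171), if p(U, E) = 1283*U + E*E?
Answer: 1/4782523 ≈ 2.0909e-7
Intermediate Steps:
p(U, E) = E² + 1283*U (p(U, E) = 1283*U + E² = E² + 1283*U)
1/p(l(25, -12), 2171) = 1/(2171² + 1283*54) = 1/(4713241 + 69282) = 1/4782523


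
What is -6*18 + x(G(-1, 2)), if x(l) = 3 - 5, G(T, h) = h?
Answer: -110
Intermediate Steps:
x(l) = -2
-6*18 + x(G(-1, 2)) = -6*18 - 2 = -108 - 2 = -110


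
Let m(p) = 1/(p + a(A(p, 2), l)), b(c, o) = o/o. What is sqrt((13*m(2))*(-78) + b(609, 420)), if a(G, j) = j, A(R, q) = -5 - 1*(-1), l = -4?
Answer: 2*sqrt(127) ≈ 22.539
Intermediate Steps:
A(R, q) = -4 (A(R, q) = -5 + 1 = -4)
b(c, o) = 1
m(p) = 1/(-4 + p) (m(p) = 1/(p - 4) = 1/(-4 + p))
sqrt((13*m(2))*(-78) + b(609, 420)) = sqrt((13/(-4 + 2))*(-78) + 1) = sqrt((13/(-2))*(-78) + 1) = sqrt((13*(-1/2))*(-78) + 1) = sqrt(-13/2*(-78) + 1) = sqrt(507 + 1) = sqrt(508) = 2*sqrt(127)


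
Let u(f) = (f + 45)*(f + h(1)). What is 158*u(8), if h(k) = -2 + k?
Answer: 58618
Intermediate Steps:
u(f) = (-1 + f)*(45 + f) (u(f) = (f + 45)*(f + (-2 + 1)) = (45 + f)*(f - 1) = (45 + f)*(-1 + f) = (-1 + f)*(45 + f))
158*u(8) = 158*(-45 + 8**2 + 44*8) = 158*(-45 + 64 + 352) = 158*371 = 58618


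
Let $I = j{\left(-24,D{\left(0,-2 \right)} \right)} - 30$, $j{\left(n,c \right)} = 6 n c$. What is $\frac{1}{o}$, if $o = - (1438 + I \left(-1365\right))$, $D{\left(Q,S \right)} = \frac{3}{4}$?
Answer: $- \frac{1}{189808} \approx -5.2685 \cdot 10^{-6}$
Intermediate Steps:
$D{\left(Q,S \right)} = \frac{3}{4}$ ($D{\left(Q,S \right)} = 3 \cdot \frac{1}{4} = \frac{3}{4}$)
$j{\left(n,c \right)} = 6 c n$
$I = -138$ ($I = 6 \cdot \frac{3}{4} \left(-24\right) - 30 = -108 - 30 = -138$)
$o = -189808$ ($o = - (1438 - -188370) = - (1438 + 188370) = \left(-1\right) 189808 = -189808$)
$\frac{1}{o} = \frac{1}{-189808} = - \frac{1}{189808}$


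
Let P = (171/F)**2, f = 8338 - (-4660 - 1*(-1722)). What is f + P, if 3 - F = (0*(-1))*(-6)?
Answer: 14525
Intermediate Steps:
F = 3 (F = 3 - 0*(-1)*(-6) = 3 - 0*(-6) = 3 - 1*0 = 3 + 0 = 3)
f = 11276 (f = 8338 - (-4660 + 1722) = 8338 - 1*(-2938) = 8338 + 2938 = 11276)
P = 3249 (P = (171/3)**2 = (171*(1/3))**2 = 57**2 = 3249)
f + P = 11276 + 3249 = 14525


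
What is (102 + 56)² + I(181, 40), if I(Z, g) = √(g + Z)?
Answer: 24964 + √221 ≈ 24979.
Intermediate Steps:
I(Z, g) = √(Z + g)
(102 + 56)² + I(181, 40) = (102 + 56)² + √(181 + 40) = 158² + √221 = 24964 + √221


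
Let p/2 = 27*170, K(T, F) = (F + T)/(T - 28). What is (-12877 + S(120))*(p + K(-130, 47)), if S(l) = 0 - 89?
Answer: -9403740609/79 ≈ -1.1903e+8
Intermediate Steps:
S(l) = -89
K(T, F) = (F + T)/(-28 + T)
p = 9180 (p = 2*(27*170) = 2*4590 = 9180)
(-12877 + S(120))*(p + K(-130, 47)) = (-12877 - 89)*(9180 + (47 - 130)/(-28 - 130)) = -12966*(9180 - 83/(-158)) = -12966*(9180 - 1/158*(-83)) = -12966*(9180 + 83/158) = -12966*1450523/158 = -9403740609/79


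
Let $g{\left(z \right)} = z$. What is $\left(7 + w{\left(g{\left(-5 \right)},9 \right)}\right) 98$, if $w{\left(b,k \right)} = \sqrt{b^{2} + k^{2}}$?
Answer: $686 + 98 \sqrt{106} \approx 1695.0$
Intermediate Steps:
$\left(7 + w{\left(g{\left(-5 \right)},9 \right)}\right) 98 = \left(7 + \sqrt{\left(-5\right)^{2} + 9^{2}}\right) 98 = \left(7 + \sqrt{25 + 81}\right) 98 = \left(7 + \sqrt{106}\right) 98 = 686 + 98 \sqrt{106}$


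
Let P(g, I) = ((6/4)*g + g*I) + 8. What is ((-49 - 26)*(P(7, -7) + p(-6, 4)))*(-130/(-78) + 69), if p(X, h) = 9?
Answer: 113950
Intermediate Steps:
P(g, I) = 8 + 3*g/2 + I*g (P(g, I) = ((6*(1/4))*g + I*g) + 8 = (3*g/2 + I*g) + 8 = 8 + 3*g/2 + I*g)
((-49 - 26)*(P(7, -7) + p(-6, 4)))*(-130/(-78) + 69) = ((-49 - 26)*((8 + (3/2)*7 - 7*7) + 9))*(-130/(-78) + 69) = (-75*((8 + 21/2 - 49) + 9))*(-130*(-1/78) + 69) = (-75*(-61/2 + 9))*(5/3 + 69) = -75*(-43/2)*(212/3) = (3225/2)*(212/3) = 113950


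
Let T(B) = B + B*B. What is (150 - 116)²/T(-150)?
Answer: 578/11175 ≈ 0.051723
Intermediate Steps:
T(B) = B + B²
(150 - 116)²/T(-150) = (150 - 116)²/((-150*(1 - 150))) = 34²/((-150*(-149))) = 1156/22350 = 1156*(1/22350) = 578/11175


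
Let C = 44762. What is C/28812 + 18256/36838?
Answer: 3335789/1627878 ≈ 2.0492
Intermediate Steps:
C/28812 + 18256/36838 = 44762/28812 + 18256/36838 = 44762*(1/28812) + 18256*(1/36838) = 22381/14406 + 56/113 = 3335789/1627878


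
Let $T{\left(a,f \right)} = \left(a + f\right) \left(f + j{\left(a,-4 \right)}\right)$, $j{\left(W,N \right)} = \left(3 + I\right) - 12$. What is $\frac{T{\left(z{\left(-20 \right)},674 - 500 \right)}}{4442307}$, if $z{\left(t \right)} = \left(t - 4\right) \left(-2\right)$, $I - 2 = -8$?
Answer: $\frac{11766}{1480769} \approx 0.0079459$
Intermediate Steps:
$I = -6$ ($I = 2 - 8 = -6$)
$j{\left(W,N \right)} = -15$ ($j{\left(W,N \right)} = \left(3 - 6\right) - 12 = -3 - 12 = -15$)
$z{\left(t \right)} = 8 - 2 t$ ($z{\left(t \right)} = \left(-4 + t\right) \left(-2\right) = 8 - 2 t$)
$T{\left(a,f \right)} = \left(-15 + f\right) \left(a + f\right)$ ($T{\left(a,f \right)} = \left(a + f\right) \left(f - 15\right) = \left(a + f\right) \left(-15 + f\right) = \left(-15 + f\right) \left(a + f\right)$)
$\frac{T{\left(z{\left(-20 \right)},674 - 500 \right)}}{4442307} = \frac{\left(674 - 500\right)^{2} - 15 \left(8 - -40\right) - 15 \left(674 - 500\right) + \left(8 - -40\right) \left(674 - 500\right)}{4442307} = \left(\left(674 - 500\right)^{2} - 15 \left(8 + 40\right) - 15 \left(674 - 500\right) + \left(8 + 40\right) \left(674 - 500\right)\right) \frac{1}{4442307} = \left(174^{2} - 720 - 2610 + 48 \cdot 174\right) \frac{1}{4442307} = \left(30276 - 720 - 2610 + 8352\right) \frac{1}{4442307} = 35298 \cdot \frac{1}{4442307} = \frac{11766}{1480769}$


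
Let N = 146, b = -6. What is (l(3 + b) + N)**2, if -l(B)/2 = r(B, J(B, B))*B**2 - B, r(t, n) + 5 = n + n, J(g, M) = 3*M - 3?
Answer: 438244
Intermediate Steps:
J(g, M) = -3 + 3*M
r(t, n) = -5 + 2*n (r(t, n) = -5 + (n + n) = -5 + 2*n)
l(B) = 2*B - 2*B**2*(-11 + 6*B) (l(B) = -2*((-5 + 2*(-3 + 3*B))*B**2 - B) = -2*((-5 + (-6 + 6*B))*B**2 - B) = -2*((-11 + 6*B)*B**2 - B) = -2*(B**2*(-11 + 6*B) - B) = -2*(-B + B**2*(-11 + 6*B)) = 2*B - 2*B**2*(-11 + 6*B))
(l(3 + b) + N)**2 = (-2*(3 - 6)*(-1 + (3 - 6)*(-11 + 6*(3 - 6))) + 146)**2 = (-2*(-3)*(-1 - 3*(-11 + 6*(-3))) + 146)**2 = (-2*(-3)*(-1 - 3*(-11 - 18)) + 146)**2 = (-2*(-3)*(-1 - 3*(-29)) + 146)**2 = (-2*(-3)*(-1 + 87) + 146)**2 = (-2*(-3)*86 + 146)**2 = (516 + 146)**2 = 662**2 = 438244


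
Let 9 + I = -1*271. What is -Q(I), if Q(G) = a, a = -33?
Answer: 33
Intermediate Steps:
I = -280 (I = -9 - 1*271 = -9 - 271 = -280)
Q(G) = -33
-Q(I) = -1*(-33) = 33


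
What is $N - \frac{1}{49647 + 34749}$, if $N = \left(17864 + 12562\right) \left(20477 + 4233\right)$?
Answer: $\frac{63451145918159}{84396} \approx 7.5183 \cdot 10^{8}$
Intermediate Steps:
$N = 751826460$ ($N = 30426 \cdot 24710 = 751826460$)
$N - \frac{1}{49647 + 34749} = 751826460 - \frac{1}{49647 + 34749} = 751826460 - \frac{1}{84396} = \frac{63451145918159}{84396}$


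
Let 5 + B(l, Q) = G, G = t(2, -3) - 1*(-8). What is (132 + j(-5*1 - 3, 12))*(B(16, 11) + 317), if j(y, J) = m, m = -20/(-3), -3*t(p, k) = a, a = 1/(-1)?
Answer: 399776/9 ≈ 44420.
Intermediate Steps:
a = -1
t(p, k) = ⅓ (t(p, k) = -⅓*(-1) = ⅓)
G = 25/3 (G = ⅓ - 1*(-8) = ⅓ + 8 = 25/3 ≈ 8.3333)
m = 20/3 (m = -20*(-⅓) = 20/3 ≈ 6.6667)
B(l, Q) = 10/3 (B(l, Q) = -5 + 25/3 = 10/3)
j(y, J) = 20/3
(132 + j(-5*1 - 3, 12))*(B(16, 11) + 317) = (132 + 20/3)*(10/3 + 317) = (416/3)*(961/3) = 399776/9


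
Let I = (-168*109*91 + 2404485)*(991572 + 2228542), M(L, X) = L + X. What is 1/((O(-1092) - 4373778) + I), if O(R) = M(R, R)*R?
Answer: 1/2376741613752 ≈ 4.2074e-13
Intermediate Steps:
O(R) = 2*R**2 (O(R) = (R + R)*R = (2*R)*R = 2*R**2)
I = 2376743602602 (I = (-18312*91 + 2404485)*3220114 = (-1666392 + 2404485)*3220114 = 738093*3220114 = 2376743602602)
1/((O(-1092) - 4373778) + I) = 1/((2*(-1092)**2 - 4373778) + 2376743602602) = 1/((2*1192464 - 4373778) + 2376743602602) = 1/((2384928 - 4373778) + 2376743602602) = 1/(-1988850 + 2376743602602) = 1/2376741613752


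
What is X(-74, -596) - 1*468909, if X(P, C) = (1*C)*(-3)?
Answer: -467121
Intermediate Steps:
X(P, C) = -3*C (X(P, C) = C*(-3) = -3*C)
X(-74, -596) - 1*468909 = -3*(-596) - 1*468909 = 1788 - 468909 = -467121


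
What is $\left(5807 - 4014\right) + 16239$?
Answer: $18032$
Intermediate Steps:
$\left(5807 - 4014\right) + 16239 = 1793 + 16239 = 18032$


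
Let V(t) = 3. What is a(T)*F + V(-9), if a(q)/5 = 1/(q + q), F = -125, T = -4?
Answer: 649/8 ≈ 81.125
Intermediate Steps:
a(q) = 5/(2*q) (a(q) = 5/(q + q) = 5/((2*q)) = 5*(1/(2*q)) = 5/(2*q))
a(T)*F + V(-9) = ((5/2)/(-4))*(-125) + 3 = ((5/2)*(-1/4))*(-125) + 3 = -5/8*(-125) + 3 = 625/8 + 3 = 649/8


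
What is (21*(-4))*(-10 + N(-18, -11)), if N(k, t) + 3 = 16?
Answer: -252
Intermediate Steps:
N(k, t) = 13 (N(k, t) = -3 + 16 = 13)
(21*(-4))*(-10 + N(-18, -11)) = (21*(-4))*(-10 + 13) = -84*3 = -252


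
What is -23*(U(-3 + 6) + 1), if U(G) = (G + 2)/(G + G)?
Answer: -253/6 ≈ -42.167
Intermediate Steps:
U(G) = (2 + G)/(2*G) (U(G) = (2 + G)/((2*G)) = (2 + G)*(1/(2*G)) = (2 + G)/(2*G))
-23*(U(-3 + 6) + 1) = -23*((2 + (-3 + 6))/(2*(-3 + 6)) + 1) = -23*((1/2)*(2 + 3)/3 + 1) = -23*((1/2)*(1/3)*5 + 1) = -23*(5/6 + 1) = -23*11/6 = -253/6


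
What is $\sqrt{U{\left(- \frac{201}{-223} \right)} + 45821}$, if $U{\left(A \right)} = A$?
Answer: $\frac{2 \sqrt{569669333}}{223} \approx 214.06$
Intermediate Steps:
$\sqrt{U{\left(- \frac{201}{-223} \right)} + 45821} = \sqrt{- \frac{201}{-223} + 45821} = \sqrt{\left(-201\right) \left(- \frac{1}{223}\right) + 45821} = \sqrt{\frac{201}{223} + 45821} = \sqrt{\frac{10218284}{223}} = \frac{2 \sqrt{569669333}}{223}$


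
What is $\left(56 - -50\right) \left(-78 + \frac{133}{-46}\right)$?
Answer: $- \frac{197213}{23} \approx -8574.5$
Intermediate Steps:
$\left(56 - -50\right) \left(-78 + \frac{133}{-46}\right) = \left(56 + 50\right) \left(-78 + 133 \left(- \frac{1}{46}\right)\right) = 106 \left(-78 - \frac{133}{46}\right) = 106 \left(- \frac{3721}{46}\right) = - \frac{197213}{23}$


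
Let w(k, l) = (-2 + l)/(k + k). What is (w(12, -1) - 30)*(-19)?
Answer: 4579/8 ≈ 572.38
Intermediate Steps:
w(k, l) = (-2 + l)/(2*k) (w(k, l) = (-2 + l)/((2*k)) = (-2 + l)*(1/(2*k)) = (-2 + l)/(2*k))
(w(12, -1) - 30)*(-19) = ((½)*(-2 - 1)/12 - 30)*(-19) = ((½)*(1/12)*(-3) - 30)*(-19) = (-⅛ - 30)*(-19) = -241/8*(-19) = 4579/8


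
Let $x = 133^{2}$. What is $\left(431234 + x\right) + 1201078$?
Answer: $1650001$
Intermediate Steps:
$x = 17689$
$\left(431234 + x\right) + 1201078 = \left(431234 + 17689\right) + 1201078 = 448923 + 1201078 = 1650001$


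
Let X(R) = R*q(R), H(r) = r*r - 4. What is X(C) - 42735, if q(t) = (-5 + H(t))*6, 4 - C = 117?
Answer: -8694015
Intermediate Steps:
C = -113 (C = 4 - 1*117 = 4 - 117 = -113)
H(r) = -4 + r² (H(r) = r² - 4 = -4 + r²)
q(t) = -54 + 6*t² (q(t) = (-5 + (-4 + t²))*6 = (-9 + t²)*6 = -54 + 6*t²)
X(R) = R*(-54 + 6*R²)
X(C) - 42735 = 6*(-113)*(-9 + (-113)²) - 42735 = 6*(-113)*(-9 + 12769) - 42735 = 6*(-113)*12760 - 42735 = -8651280 - 42735 = -8694015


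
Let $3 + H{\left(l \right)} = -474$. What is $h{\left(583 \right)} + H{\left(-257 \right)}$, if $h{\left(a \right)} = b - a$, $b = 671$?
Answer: $-389$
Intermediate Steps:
$H{\left(l \right)} = -477$ ($H{\left(l \right)} = -3 - 474 = -477$)
$h{\left(a \right)} = 671 - a$
$h{\left(583 \right)} + H{\left(-257 \right)} = \left(671 - 583\right) - 477 = 88 - 477 = -389$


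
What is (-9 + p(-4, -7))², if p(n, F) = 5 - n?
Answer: 0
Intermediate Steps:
(-9 + p(-4, -7))² = (-9 + (5 - 1*(-4)))² = (-9 + (5 + 4))² = (-9 + 9)² = 0² = 0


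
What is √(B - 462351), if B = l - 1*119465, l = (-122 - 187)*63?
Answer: I*√601283 ≈ 775.42*I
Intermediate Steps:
l = -19467 (l = -309*63 = -19467)
B = -138932 (B = -19467 - 1*119465 = -19467 - 119465 = -138932)
√(B - 462351) = √(-138932 - 462351) = √(-601283) = I*√601283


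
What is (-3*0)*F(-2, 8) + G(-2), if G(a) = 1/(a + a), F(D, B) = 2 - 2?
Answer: -¼ ≈ -0.25000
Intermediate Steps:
F(D, B) = 0
G(a) = 1/(2*a)
(-3*0)*F(-2, 8) + G(-2) = -3*0*0 + (½)/(-2) = 0*0 + (½)*(-½) = 0 - ¼ = -¼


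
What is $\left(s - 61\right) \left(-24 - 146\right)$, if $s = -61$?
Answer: $20740$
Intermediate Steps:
$\left(s - 61\right) \left(-24 - 146\right) = \left(-61 - 61\right) \left(-24 - 146\right) = \left(-61 - 61\right) \left(-170\right) = \left(-122\right) \left(-170\right) = 20740$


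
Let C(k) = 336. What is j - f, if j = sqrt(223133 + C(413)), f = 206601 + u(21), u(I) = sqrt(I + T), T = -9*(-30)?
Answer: -206601 + sqrt(223469) - sqrt(291) ≈ -2.0615e+5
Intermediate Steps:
T = 270
u(I) = sqrt(270 + I) (u(I) = sqrt(I + 270) = sqrt(270 + I))
f = 206601 + sqrt(291) (f = 206601 + sqrt(270 + 21) = 206601 + sqrt(291) ≈ 2.0662e+5)
j = sqrt(223469) (j = sqrt(223133 + 336) = sqrt(223469) ≈ 472.73)
j - f = sqrt(223469) - (206601 + sqrt(291)) = sqrt(223469) + (-206601 - sqrt(291)) = -206601 + sqrt(223469) - sqrt(291)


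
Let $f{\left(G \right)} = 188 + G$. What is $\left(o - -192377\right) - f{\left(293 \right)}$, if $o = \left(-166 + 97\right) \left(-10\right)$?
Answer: $192586$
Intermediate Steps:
$o = 690$ ($o = \left(-69\right) \left(-10\right) = 690$)
$\left(o - -192377\right) - f{\left(293 \right)} = \left(690 - -192377\right) - \left(188 + 293\right) = \left(690 + 192377\right) - 481 = 193067 - 481 = 192586$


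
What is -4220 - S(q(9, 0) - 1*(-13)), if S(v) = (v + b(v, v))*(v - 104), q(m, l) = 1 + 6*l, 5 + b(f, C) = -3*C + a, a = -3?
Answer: -7460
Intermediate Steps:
b(f, C) = -8 - 3*C (b(f, C) = -5 + (-3*C - 3) = -5 + (-3 - 3*C) = -8 - 3*C)
S(v) = (-104 + v)*(-8 - 2*v) (S(v) = (v + (-8 - 3*v))*(v - 104) = (-8 - 2*v)*(-104 + v) = (-104 + v)*(-8 - 2*v))
-4220 - S(q(9, 0) - 1*(-13)) = -4220 - (832 - 2*((1 + 6*0) - 1*(-13))² + 200*((1 + 6*0) - 1*(-13))) = -4220 - (832 - 2*((1 + 0) + 13)² + 200*((1 + 0) + 13)) = -4220 - (832 - 2*(1 + 13)² + 200*(1 + 13)) = -4220 - (832 - 2*14² + 200*14) = -4220 - (832 - 2*196 + 2800) = -4220 - (832 - 392 + 2800) = -4220 - 1*3240 = -4220 - 3240 = -7460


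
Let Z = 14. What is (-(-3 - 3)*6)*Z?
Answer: 504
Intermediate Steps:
(-(-3 - 3)*6)*Z = -(-3 - 3)*6*14 = -(-6)*6*14 = -1*(-36)*14 = 36*14 = 504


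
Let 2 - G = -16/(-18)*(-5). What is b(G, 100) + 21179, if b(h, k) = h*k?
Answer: 196411/9 ≈ 21823.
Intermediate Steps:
G = 58/9 (G = 2 - (-16/(-18))*(-5) = 2 - (-16*(-1/18))*(-5) = 2 - 8*(-5)/9 = 2 - 1*(-40/9) = 2 + 40/9 = 58/9 ≈ 6.4444)
b(G, 100) + 21179 = (58/9)*100 + 21179 = 5800/9 + 21179 = 196411/9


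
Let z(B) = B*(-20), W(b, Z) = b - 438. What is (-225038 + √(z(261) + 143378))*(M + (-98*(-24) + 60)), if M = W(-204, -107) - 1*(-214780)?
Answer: -48731978900 + 216550*√138158 ≈ -4.8652e+10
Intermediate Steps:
W(b, Z) = -438 + b
M = 214138 (M = (-438 - 204) - 1*(-214780) = -642 + 214780 = 214138)
z(B) = -20*B
(-225038 + √(z(261) + 143378))*(M + (-98*(-24) + 60)) = (-225038 + √(-20*261 + 143378))*(214138 + (-98*(-24) + 60)) = (-225038 + √(-5220 + 143378))*(214138 + (2352 + 60)) = (-225038 + √138158)*(214138 + 2412) = (-225038 + √138158)*216550 = -48731978900 + 216550*√138158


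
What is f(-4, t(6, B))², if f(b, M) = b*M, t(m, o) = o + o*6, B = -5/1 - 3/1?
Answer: 50176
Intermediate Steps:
B = -8 (B = -5*1 - 3*1 = -5 - 3 = -8)
t(m, o) = 7*o (t(m, o) = o + 6*o = 7*o)
f(b, M) = M*b
f(-4, t(6, B))² = ((7*(-8))*(-4))² = (-56*(-4))² = 224² = 50176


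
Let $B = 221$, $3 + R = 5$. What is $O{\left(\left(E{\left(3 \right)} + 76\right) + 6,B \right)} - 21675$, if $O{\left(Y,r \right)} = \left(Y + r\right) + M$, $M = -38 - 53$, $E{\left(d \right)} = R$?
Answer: $-21461$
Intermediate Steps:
$R = 2$ ($R = -3 + 5 = 2$)
$E{\left(d \right)} = 2$
$M = -91$ ($M = -38 - 53 = -91$)
$O{\left(Y,r \right)} = -91 + Y + r$ ($O{\left(Y,r \right)} = \left(Y + r\right) - 91 = -91 + Y + r$)
$O{\left(\left(E{\left(3 \right)} + 76\right) + 6,B \right)} - 21675 = \left(-91 + \left(\left(2 + 76\right) + 6\right) + 221\right) - 21675 = \left(-91 + \left(78 + 6\right) + 221\right) - 21675 = \left(-91 + 84 + 221\right) - 21675 = 214 - 21675 = -21461$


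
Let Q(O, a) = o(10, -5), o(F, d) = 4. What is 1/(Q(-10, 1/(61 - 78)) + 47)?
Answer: 1/51 ≈ 0.019608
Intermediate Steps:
Q(O, a) = 4
1/(Q(-10, 1/(61 - 78)) + 47) = 1/(4 + 47) = 1/51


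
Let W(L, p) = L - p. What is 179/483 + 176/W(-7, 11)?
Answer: -13631/1449 ≈ -9.4072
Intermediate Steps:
179/483 + 176/W(-7, 11) = 179/483 + 176/(-7 - 1*11) = 179*(1/483) + 176/(-7 - 11) = 179/483 + 176/(-18) = 179/483 + 176*(-1/18) = 179/483 - 88/9 = -13631/1449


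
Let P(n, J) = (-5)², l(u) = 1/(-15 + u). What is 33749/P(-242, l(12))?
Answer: 33749/25 ≈ 1350.0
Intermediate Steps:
P(n, J) = 25
33749/P(-242, l(12)) = 33749/25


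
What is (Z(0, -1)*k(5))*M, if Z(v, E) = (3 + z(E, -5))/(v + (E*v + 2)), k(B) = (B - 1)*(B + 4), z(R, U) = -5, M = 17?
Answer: -612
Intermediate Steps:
k(B) = (-1 + B)*(4 + B)
Z(v, E) = -2/(2 + v + E*v) (Z(v, E) = (3 - 5)/(v + (E*v + 2)) = -2/(v + (2 + E*v)) = -2/(2 + v + E*v))
(Z(0, -1)*k(5))*M = ((-2/(2 + 0 - 1*0))*(-4 + 5² + 3*5))*17 = ((-2/(2 + 0 + 0))*(-4 + 25 + 15))*17 = (-2/2*36)*17 = (-2*½*36)*17 = -1*36*17 = -36*17 = -612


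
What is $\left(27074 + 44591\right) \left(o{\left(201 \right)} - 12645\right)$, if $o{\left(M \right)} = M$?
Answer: $-891799260$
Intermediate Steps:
$\left(27074 + 44591\right) \left(o{\left(201 \right)} - 12645\right) = \left(27074 + 44591\right) \left(201 - 12645\right) = 71665 \left(-12444\right) = -891799260$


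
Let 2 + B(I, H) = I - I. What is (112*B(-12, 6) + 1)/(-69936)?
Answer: 223/69936 ≈ 0.0031886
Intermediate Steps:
B(I, H) = -2 (B(I, H) = -2 + (I - I) = -2 + 0 = -2)
(112*B(-12, 6) + 1)/(-69936) = (112*(-2) + 1)/(-69936) = (-224 + 1)*(-1/69936) = -223*(-1/69936) = 223/69936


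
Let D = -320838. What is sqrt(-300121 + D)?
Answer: I*sqrt(620959) ≈ 788.01*I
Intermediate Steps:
sqrt(-300121 + D) = sqrt(-300121 - 320838) = sqrt(-620959) = I*sqrt(620959)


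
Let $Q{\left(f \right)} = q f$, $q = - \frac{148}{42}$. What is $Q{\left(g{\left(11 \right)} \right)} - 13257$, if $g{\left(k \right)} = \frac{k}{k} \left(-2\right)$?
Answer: $- \frac{278249}{21} \approx -13250.0$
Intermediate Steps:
$q = - \frac{74}{21}$ ($q = \left(-148\right) \frac{1}{42} = - \frac{74}{21} \approx -3.5238$)
$g{\left(k \right)} = -2$ ($g{\left(k \right)} = 1 \left(-2\right) = -2$)
$Q{\left(f \right)} = - \frac{74 f}{21}$
$Q{\left(g{\left(11 \right)} \right)} - 13257 = \left(- \frac{74}{21}\right) \left(-2\right) - 13257 = \frac{148}{21} - 13257 = - \frac{278249}{21}$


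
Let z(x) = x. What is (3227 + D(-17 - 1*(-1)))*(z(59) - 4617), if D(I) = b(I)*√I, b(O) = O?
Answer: -14708666 + 291712*I ≈ -1.4709e+7 + 2.9171e+5*I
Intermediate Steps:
D(I) = I^(3/2) (D(I) = I*√I = I^(3/2))
(3227 + D(-17 - 1*(-1)))*(z(59) - 4617) = (3227 + (-17 - 1*(-1))^(3/2))*(59 - 4617) = (3227 + (-17 + 1)^(3/2))*(-4558) = (3227 + (-16)^(3/2))*(-4558) = (3227 - 64*I)*(-4558) = -14708666 + 291712*I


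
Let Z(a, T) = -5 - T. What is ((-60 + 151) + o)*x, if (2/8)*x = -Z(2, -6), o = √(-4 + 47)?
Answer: -364 - 4*√43 ≈ -390.23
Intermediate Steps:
o = √43 ≈ 6.5574
x = -4 (x = 4*(-(-5 - 1*(-6))) = 4*(-(-5 + 6)) = 4*(-1*1) = 4*(-1) = -4)
((-60 + 151) + o)*x = ((-60 + 151) + √43)*(-4) = (91 + √43)*(-4) = -364 - 4*√43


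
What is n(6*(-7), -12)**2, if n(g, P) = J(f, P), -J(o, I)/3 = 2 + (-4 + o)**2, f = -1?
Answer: 6561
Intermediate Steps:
J(o, I) = -6 - 3*(-4 + o)**2 (J(o, I) = -3*(2 + (-4 + o)**2) = -6 - 3*(-4 + o)**2)
n(g, P) = -81 (n(g, P) = -6 - 3*(-4 - 1)**2 = -6 - 3*(-5)**2 = -6 - 3*25 = -6 - 75 = -81)
n(6*(-7), -12)**2 = (-81)**2 = 6561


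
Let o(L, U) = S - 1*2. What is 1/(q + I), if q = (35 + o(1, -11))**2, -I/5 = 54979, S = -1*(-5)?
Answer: -1/273451 ≈ -3.6570e-6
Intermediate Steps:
S = 5
I = -274895 (I = -5*54979 = -274895)
o(L, U) = 3 (o(L, U) = 5 - 1*2 = 5 - 2 = 3)
q = 1444 (q = (35 + 3)**2 = 38**2 = 1444)
1/(q + I) = 1/(1444 - 274895) = 1/(-273451) = -1/273451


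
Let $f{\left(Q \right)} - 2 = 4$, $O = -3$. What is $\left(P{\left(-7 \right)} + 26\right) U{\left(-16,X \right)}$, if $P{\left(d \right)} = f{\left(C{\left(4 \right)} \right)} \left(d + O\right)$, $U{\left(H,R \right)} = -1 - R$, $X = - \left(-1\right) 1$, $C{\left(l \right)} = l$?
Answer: $68$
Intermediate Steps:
$X = 1$ ($X = \left(-1\right) \left(-1\right) = 1$)
$f{\left(Q \right)} = 6$ ($f{\left(Q \right)} = 2 + 4 = 6$)
$P{\left(d \right)} = -18 + 6 d$ ($P{\left(d \right)} = 6 \left(d - 3\right) = 6 \left(-3 + d\right) = -18 + 6 d$)
$\left(P{\left(-7 \right)} + 26\right) U{\left(-16,X \right)} = \left(\left(-18 + 6 \left(-7\right)\right) + 26\right) \left(-1 - 1\right) = \left(\left(-18 - 42\right) + 26\right) \left(-1 - 1\right) = \left(-60 + 26\right) \left(-2\right) = \left(-34\right) \left(-2\right) = 68$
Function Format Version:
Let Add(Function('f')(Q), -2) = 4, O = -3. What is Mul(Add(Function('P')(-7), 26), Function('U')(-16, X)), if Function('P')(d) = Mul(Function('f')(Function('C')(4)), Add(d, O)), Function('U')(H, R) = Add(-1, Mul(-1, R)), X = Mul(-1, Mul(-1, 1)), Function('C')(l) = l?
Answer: 68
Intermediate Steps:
X = 1 (X = Mul(-1, -1) = 1)
Function('f')(Q) = 6 (Function('f')(Q) = Add(2, 4) = 6)
Function('P')(d) = Add(-18, Mul(6, d)) (Function('P')(d) = Mul(6, Add(d, -3)) = Mul(6, Add(-3, d)) = Add(-18, Mul(6, d)))
Mul(Add(Function('P')(-7), 26), Function('U')(-16, X)) = Mul(Add(Add(-18, Mul(6, -7)), 26), Add(-1, Mul(-1, 1))) = Mul(Add(Add(-18, -42), 26), Add(-1, -1)) = Mul(Add(-60, 26), -2) = Mul(-34, -2) = 68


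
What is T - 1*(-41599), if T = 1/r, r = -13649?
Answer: 567784750/13649 ≈ 41599.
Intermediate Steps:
T = -1/13649 (T = 1/(-13649) = -1/13649 ≈ -7.3265e-5)
T - 1*(-41599) = -1/13649 - 1*(-41599) = -1/13649 + 41599 = 567784750/13649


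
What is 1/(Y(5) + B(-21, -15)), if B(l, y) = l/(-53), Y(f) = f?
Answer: 53/286 ≈ 0.18531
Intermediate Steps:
B(l, y) = -l/53 (B(l, y) = l*(-1/53) = -l/53)
1/(Y(5) + B(-21, -15)) = 1/(5 - 1/53*(-21)) = 1/(5 + 21/53) = 1/(286/53) = 53/286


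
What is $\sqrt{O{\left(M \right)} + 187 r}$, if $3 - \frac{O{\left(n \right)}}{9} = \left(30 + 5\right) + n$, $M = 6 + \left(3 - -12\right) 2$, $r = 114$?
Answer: $\sqrt{20706} \approx 143.9$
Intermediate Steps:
$M = 36$ ($M = 6 + \left(3 + 12\right) 2 = 6 + 15 \cdot 2 = 6 + 30 = 36$)
$O{\left(n \right)} = -288 - 9 n$ ($O{\left(n \right)} = 27 - 9 \left(\left(30 + 5\right) + n\right) = 27 - 9 \left(35 + n\right) = 27 - \left(315 + 9 n\right) = -288 - 9 n$)
$\sqrt{O{\left(M \right)} + 187 r} = \sqrt{\left(-288 - 324\right) + 187 \cdot 114} = \sqrt{\left(-288 - 324\right) + 21318} = \sqrt{-612 + 21318} = \sqrt{20706}$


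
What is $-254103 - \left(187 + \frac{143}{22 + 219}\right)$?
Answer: $- \frac{61284033}{241} \approx -2.5429 \cdot 10^{5}$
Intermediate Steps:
$-254103 - \left(187 + \frac{143}{22 + 219}\right) = -254103 - \left(187 + \frac{143}{241}\right) = -254103 - \frac{45210}{241} = - \frac{61284033}{241}$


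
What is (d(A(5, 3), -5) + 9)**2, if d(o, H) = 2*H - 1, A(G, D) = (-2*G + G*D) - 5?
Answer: 4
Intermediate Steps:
A(G, D) = -5 - 2*G + D*G (A(G, D) = (-2*G + D*G) - 5 = -5 - 2*G + D*G)
d(o, H) = -1 + 2*H
(d(A(5, 3), -5) + 9)**2 = ((-1 + 2*(-5)) + 9)**2 = ((-1 - 10) + 9)**2 = (-11 + 9)**2 = (-2)**2 = 4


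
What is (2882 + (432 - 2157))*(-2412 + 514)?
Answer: -2195986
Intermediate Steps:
(2882 + (432 - 2157))*(-2412 + 514) = (2882 - 1725)*(-1898) = 1157*(-1898) = -2195986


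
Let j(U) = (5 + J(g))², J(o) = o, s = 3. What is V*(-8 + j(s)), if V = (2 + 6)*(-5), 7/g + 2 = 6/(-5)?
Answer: 115/32 ≈ 3.5938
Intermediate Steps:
g = -35/16 (g = 7/(-2 + 6/(-5)) = 7/(-2 + 6*(-⅕)) = 7/(-2 - 6/5) = 7/(-16/5) = 7*(-5/16) = -35/16 ≈ -2.1875)
j(U) = 2025/256 (j(U) = (5 - 35/16)² = (45/16)² = 2025/256)
V = -40 (V = 8*(-5) = -40)
V*(-8 + j(s)) = -40*(-8 + 2025/256) = -40*(-23/256) = 115/32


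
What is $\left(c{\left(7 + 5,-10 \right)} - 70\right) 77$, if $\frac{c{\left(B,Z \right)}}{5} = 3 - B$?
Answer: $-8855$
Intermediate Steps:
$c{\left(B,Z \right)} = 15 - 5 B$ ($c{\left(B,Z \right)} = 5 \left(3 - B\right) = 15 - 5 B$)
$\left(c{\left(7 + 5,-10 \right)} - 70\right) 77 = \left(\left(15 - 5 \left(7 + 5\right)\right) - 70\right) 77 = \left(\left(15 - 60\right) - 70\right) 77 = \left(-45 - 70\right) 77 = \left(-115\right) 77 = -8855$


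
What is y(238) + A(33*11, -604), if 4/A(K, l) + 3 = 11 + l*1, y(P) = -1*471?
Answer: -70180/149 ≈ -471.01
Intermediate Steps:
y(P) = -471
A(K, l) = 4/(8 + l) (A(K, l) = 4/(-3 + (11 + l*1)) = 4/(-3 + (11 + l)) = 4/(8 + l))
y(238) + A(33*11, -604) = -471 + 4/(8 - 604) = -471 + 4/(-596) = -471 + 4*(-1/596) = -471 - 1/149 = -70180/149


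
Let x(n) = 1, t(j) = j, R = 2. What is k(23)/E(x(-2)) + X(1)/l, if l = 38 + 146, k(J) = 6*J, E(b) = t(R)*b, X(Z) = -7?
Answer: 12689/184 ≈ 68.962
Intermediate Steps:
E(b) = 2*b
l = 184
k(23)/E(x(-2)) + X(1)/l = (6*23)/((2*1)) - 7/184 = 138/2 - 7*1/184 = 138*(½) - 7/184 = 69 - 7/184 = 12689/184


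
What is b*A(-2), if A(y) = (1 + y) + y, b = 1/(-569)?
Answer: 3/569 ≈ 0.0052724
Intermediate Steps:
b = -1/569 ≈ -0.0017575
A(y) = 1 + 2*y
b*A(-2) = -(1 + 2*(-2))/569 = -(1 - 4)/569 = -1/569*(-3) = 3/569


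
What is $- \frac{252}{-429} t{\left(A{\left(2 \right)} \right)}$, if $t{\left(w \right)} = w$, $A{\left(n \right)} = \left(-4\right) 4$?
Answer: $- \frac{1344}{143} \approx -9.3986$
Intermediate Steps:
$A{\left(n \right)} = -16$
$- \frac{252}{-429} t{\left(A{\left(2 \right)} \right)} = - \frac{252}{-429} \left(-16\right) = \left(-252\right) \left(- \frac{1}{429}\right) \left(-16\right) = \frac{84}{143} \left(-16\right) = - \frac{1344}{143}$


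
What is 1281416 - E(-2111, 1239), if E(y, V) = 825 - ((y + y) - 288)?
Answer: 1276081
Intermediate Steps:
E(y, V) = 1113 - 2*y (E(y, V) = 825 - (2*y - 288) = 825 - (-288 + 2*y) = 825 + (288 - 2*y) = 1113 - 2*y)
1281416 - E(-2111, 1239) = 1281416 - (1113 - 2*(-2111)) = 1281416 - (1113 + 4222) = 1281416 - 1*5335 = 1281416 - 5335 = 1276081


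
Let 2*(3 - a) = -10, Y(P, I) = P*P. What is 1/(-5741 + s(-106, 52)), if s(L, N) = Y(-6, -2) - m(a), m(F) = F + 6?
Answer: -1/5719 ≈ -0.00017486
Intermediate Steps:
Y(P, I) = P²
a = 8 (a = 3 - ½*(-10) = 3 + 5 = 8)
m(F) = 6 + F
s(L, N) = 22 (s(L, N) = (-6)² - (6 + 8) = 36 - 1*14 = 36 - 14 = 22)
1/(-5741 + s(-106, 52)) = 1/(-5741 + 22) = 1/(-5719) = -1/5719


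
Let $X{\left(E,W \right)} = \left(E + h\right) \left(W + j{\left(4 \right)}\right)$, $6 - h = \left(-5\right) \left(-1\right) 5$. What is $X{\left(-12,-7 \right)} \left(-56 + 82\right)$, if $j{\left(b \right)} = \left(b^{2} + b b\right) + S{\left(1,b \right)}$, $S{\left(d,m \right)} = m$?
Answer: $-23374$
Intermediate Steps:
$h = -19$ ($h = 6 - \left(-5\right) \left(-1\right) 5 = 6 - 5 \cdot 5 = 6 - 25 = -19$)
$j{\left(b \right)} = b + 2 b^{2}$ ($j{\left(b \right)} = \left(b^{2} + b b\right) + b = \left(b^{2} + b^{2}\right) + b = 2 b^{2} + b = b + 2 b^{2}$)
$X{\left(E,W \right)} = \left(-19 + E\right) \left(36 + W\right)$ ($X{\left(E,W \right)} = \left(E - 19\right) \left(W + 4 \left(1 + 2 \cdot 4\right)\right) = \left(-19 + E\right) \left(W + 4 \left(1 + 8\right)\right) = \left(-19 + E\right) \left(W + 4 \cdot 9\right) = \left(-19 + E\right) \left(W + 36\right) = \left(-19 + E\right) \left(36 + W\right)$)
$X{\left(-12,-7 \right)} \left(-56 + 82\right) = \left(-684 - -133 + 36 \left(-12\right) - -84\right) \left(-56 + 82\right) = \left(-684 + 133 - 432 + 84\right) 26 = \left(-899\right) 26 = -23374$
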